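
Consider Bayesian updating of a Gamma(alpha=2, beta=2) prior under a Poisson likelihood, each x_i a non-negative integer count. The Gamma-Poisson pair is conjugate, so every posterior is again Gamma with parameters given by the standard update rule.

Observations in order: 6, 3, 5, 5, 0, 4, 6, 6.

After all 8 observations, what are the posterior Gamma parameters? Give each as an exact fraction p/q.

obs 1: x=6 → posterior Gamma(8, 3)
obs 2: x=3 → posterior Gamma(11, 4)
obs 3: x=5 → posterior Gamma(16, 5)
obs 4: x=5 → posterior Gamma(21, 6)
obs 5: x=0 → posterior Gamma(21, 7)
obs 6: x=4 → posterior Gamma(25, 8)
obs 7: x=6 → posterior Gamma(31, 9)
obs 8: x=6 → posterior Gamma(37, 10)

alpha=37, beta=10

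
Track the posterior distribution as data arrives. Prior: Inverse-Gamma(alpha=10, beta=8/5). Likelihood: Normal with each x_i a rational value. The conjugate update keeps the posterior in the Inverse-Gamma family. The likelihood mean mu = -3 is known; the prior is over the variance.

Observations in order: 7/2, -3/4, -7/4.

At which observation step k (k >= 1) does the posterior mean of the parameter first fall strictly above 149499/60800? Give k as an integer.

obs 1: x=7/2 → posterior Inverse-Gamma(21/2, 909/40)
obs 2: x=-3/4 → posterior Inverse-Gamma(11, 4041/160)
obs 3: x=-7/4 → posterior Inverse-Gamma(23/2, 2083/80)

k = 2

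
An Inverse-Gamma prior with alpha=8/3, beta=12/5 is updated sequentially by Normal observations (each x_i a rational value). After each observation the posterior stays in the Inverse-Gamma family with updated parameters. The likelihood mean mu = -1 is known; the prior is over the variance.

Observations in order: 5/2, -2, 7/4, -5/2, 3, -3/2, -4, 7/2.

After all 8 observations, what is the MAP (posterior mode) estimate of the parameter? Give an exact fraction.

obs 1: x=5/2 → posterior Inverse-Gamma(19/6, 341/40)
obs 2: x=-2 → posterior Inverse-Gamma(11/3, 361/40)
obs 3: x=7/4 → posterior Inverse-Gamma(25/6, 2049/160)
obs 4: x=-5/2 → posterior Inverse-Gamma(14/3, 2229/160)
obs 5: x=3 → posterior Inverse-Gamma(31/6, 3509/160)
obs 6: x=-3/2 → posterior Inverse-Gamma(17/3, 3529/160)
obs 7: x=-4 → posterior Inverse-Gamma(37/6, 4249/160)
obs 8: x=7/2 → posterior Inverse-Gamma(20/3, 5869/160)

17607/3680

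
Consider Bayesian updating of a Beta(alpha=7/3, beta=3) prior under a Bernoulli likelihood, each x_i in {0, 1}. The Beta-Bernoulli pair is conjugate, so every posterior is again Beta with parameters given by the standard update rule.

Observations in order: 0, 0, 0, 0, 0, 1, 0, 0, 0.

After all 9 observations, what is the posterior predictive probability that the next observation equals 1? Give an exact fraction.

obs 1: x=0 → posterior Beta(7/3, 4)
obs 2: x=0 → posterior Beta(7/3, 5)
obs 3: x=0 → posterior Beta(7/3, 6)
obs 4: x=0 → posterior Beta(7/3, 7)
obs 5: x=0 → posterior Beta(7/3, 8)
obs 6: x=1 → posterior Beta(10/3, 8)
obs 7: x=0 → posterior Beta(10/3, 9)
obs 8: x=0 → posterior Beta(10/3, 10)
obs 9: x=0 → posterior Beta(10/3, 11)

10/43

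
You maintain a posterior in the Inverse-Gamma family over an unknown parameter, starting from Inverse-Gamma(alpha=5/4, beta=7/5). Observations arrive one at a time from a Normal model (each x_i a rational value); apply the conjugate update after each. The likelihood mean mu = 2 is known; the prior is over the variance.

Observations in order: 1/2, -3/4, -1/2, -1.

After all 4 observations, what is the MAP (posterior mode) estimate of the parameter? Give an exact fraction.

2229/680

obs 1: x=1/2 → posterior Inverse-Gamma(7/4, 101/40)
obs 2: x=-3/4 → posterior Inverse-Gamma(9/4, 1009/160)
obs 3: x=-1/2 → posterior Inverse-Gamma(11/4, 1509/160)
obs 4: x=-1 → posterior Inverse-Gamma(13/4, 2229/160)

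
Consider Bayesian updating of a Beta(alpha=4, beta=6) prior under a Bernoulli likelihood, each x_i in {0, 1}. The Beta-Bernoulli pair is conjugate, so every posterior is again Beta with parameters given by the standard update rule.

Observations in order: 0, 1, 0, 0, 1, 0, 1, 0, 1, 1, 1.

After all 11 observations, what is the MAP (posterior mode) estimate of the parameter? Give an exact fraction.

9/19

obs 1: x=0 → posterior Beta(4, 7)
obs 2: x=1 → posterior Beta(5, 7)
obs 3: x=0 → posterior Beta(5, 8)
obs 4: x=0 → posterior Beta(5, 9)
obs 5: x=1 → posterior Beta(6, 9)
obs 6: x=0 → posterior Beta(6, 10)
obs 7: x=1 → posterior Beta(7, 10)
obs 8: x=0 → posterior Beta(7, 11)
obs 9: x=1 → posterior Beta(8, 11)
obs 10: x=1 → posterior Beta(9, 11)
obs 11: x=1 → posterior Beta(10, 11)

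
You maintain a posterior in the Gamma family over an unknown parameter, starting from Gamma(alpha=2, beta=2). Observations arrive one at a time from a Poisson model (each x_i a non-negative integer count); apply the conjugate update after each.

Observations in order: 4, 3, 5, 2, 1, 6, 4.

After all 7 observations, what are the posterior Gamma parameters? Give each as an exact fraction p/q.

alpha=27, beta=9

obs 1: x=4 → posterior Gamma(6, 3)
obs 2: x=3 → posterior Gamma(9, 4)
obs 3: x=5 → posterior Gamma(14, 5)
obs 4: x=2 → posterior Gamma(16, 6)
obs 5: x=1 → posterior Gamma(17, 7)
obs 6: x=6 → posterior Gamma(23, 8)
obs 7: x=4 → posterior Gamma(27, 9)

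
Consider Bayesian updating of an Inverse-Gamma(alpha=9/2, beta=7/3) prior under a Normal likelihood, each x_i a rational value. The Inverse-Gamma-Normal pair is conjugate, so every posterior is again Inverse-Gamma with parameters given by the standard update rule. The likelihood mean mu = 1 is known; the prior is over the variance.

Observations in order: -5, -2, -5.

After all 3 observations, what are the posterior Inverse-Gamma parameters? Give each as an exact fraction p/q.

obs 1: x=-5 → posterior Inverse-Gamma(5, 61/3)
obs 2: x=-2 → posterior Inverse-Gamma(11/2, 149/6)
obs 3: x=-5 → posterior Inverse-Gamma(6, 257/6)

alpha=6, beta=257/6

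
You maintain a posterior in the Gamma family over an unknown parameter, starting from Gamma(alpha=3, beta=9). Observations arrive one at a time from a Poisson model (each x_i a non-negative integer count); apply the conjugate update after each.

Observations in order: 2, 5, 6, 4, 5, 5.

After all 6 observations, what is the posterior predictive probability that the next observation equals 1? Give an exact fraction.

obs 1: x=2 → posterior Gamma(5, 10)
obs 2: x=5 → posterior Gamma(10, 11)
obs 3: x=6 → posterior Gamma(16, 12)
obs 4: x=4 → posterior Gamma(20, 13)
obs 5: x=5 → posterior Gamma(25, 14)
obs 6: x=5 → posterior Gamma(30, 15)

2876265888493261300027370452880859375/10633823966279326983230456482242756608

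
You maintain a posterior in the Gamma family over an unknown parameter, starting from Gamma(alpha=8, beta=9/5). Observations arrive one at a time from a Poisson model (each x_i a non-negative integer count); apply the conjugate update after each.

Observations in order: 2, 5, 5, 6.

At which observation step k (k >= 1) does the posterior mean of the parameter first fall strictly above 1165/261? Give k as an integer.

obs 1: x=2 → posterior Gamma(10, 14/5)
obs 2: x=5 → posterior Gamma(15, 19/5)
obs 3: x=5 → posterior Gamma(20, 24/5)
obs 4: x=6 → posterior Gamma(26, 29/5)

k = 4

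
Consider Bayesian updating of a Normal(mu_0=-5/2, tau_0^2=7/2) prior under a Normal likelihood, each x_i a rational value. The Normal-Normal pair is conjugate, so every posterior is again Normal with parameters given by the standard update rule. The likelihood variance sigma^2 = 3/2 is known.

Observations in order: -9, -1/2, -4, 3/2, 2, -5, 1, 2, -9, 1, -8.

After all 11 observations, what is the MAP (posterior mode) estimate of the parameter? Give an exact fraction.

-407/160

obs 1: x=-9 → posterior Normal(-141/20, 21/20)
obs 2: x=-1/2 → posterior Normal(-74/17, 21/34)
obs 3: x=-4 → posterior Normal(-17/4, 7/16)
obs 4: x=3/2 → posterior Normal(-183/62, 21/62)
obs 5: x=2 → posterior Normal(-155/76, 21/76)
obs 6: x=-5 → posterior Normal(-5/2, 7/30)
obs 7: x=1 → posterior Normal(-211/104, 21/104)
obs 8: x=2 → posterior Normal(-183/118, 21/118)
obs 9: x=-9 → posterior Normal(-103/44, 7/44)
obs 10: x=1 → posterior Normal(-295/146, 21/146)
obs 11: x=-8 → posterior Normal(-407/160, 21/160)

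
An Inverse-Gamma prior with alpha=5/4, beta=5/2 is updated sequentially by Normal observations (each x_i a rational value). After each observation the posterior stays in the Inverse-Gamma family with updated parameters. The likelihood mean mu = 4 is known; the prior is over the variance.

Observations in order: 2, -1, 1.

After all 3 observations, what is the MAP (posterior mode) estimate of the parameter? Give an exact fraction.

86/15

obs 1: x=2 → posterior Inverse-Gamma(7/4, 9/2)
obs 2: x=-1 → posterior Inverse-Gamma(9/4, 17)
obs 3: x=1 → posterior Inverse-Gamma(11/4, 43/2)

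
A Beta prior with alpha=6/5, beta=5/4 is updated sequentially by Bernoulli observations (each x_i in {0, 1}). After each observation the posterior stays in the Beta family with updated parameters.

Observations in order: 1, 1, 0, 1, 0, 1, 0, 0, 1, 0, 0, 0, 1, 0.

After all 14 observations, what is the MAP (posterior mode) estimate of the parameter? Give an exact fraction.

obs 1: x=1 → posterior Beta(11/5, 5/4)
obs 2: x=1 → posterior Beta(16/5, 5/4)
obs 3: x=0 → posterior Beta(16/5, 9/4)
obs 4: x=1 → posterior Beta(21/5, 9/4)
obs 5: x=0 → posterior Beta(21/5, 13/4)
obs 6: x=1 → posterior Beta(26/5, 13/4)
obs 7: x=0 → posterior Beta(26/5, 17/4)
obs 8: x=0 → posterior Beta(26/5, 21/4)
obs 9: x=1 → posterior Beta(31/5, 21/4)
obs 10: x=0 → posterior Beta(31/5, 25/4)
obs 11: x=0 → posterior Beta(31/5, 29/4)
obs 12: x=0 → posterior Beta(31/5, 33/4)
obs 13: x=1 → posterior Beta(36/5, 33/4)
obs 14: x=0 → posterior Beta(36/5, 37/4)

124/289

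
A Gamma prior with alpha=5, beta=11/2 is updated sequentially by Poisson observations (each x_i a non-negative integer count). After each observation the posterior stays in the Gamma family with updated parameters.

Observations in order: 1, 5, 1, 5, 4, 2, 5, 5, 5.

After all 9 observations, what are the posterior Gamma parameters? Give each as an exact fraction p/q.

alpha=38, beta=29/2

obs 1: x=1 → posterior Gamma(6, 13/2)
obs 2: x=5 → posterior Gamma(11, 15/2)
obs 3: x=1 → posterior Gamma(12, 17/2)
obs 4: x=5 → posterior Gamma(17, 19/2)
obs 5: x=4 → posterior Gamma(21, 21/2)
obs 6: x=2 → posterior Gamma(23, 23/2)
obs 7: x=5 → posterior Gamma(28, 25/2)
obs 8: x=5 → posterior Gamma(33, 27/2)
obs 9: x=5 → posterior Gamma(38, 29/2)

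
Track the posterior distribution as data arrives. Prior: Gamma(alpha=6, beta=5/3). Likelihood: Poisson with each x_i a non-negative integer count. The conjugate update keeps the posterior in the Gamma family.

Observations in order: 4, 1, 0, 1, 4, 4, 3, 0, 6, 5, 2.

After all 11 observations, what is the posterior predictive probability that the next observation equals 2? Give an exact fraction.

obs 1: x=4 → posterior Gamma(10, 8/3)
obs 2: x=1 → posterior Gamma(11, 11/3)
obs 3: x=0 → posterior Gamma(11, 14/3)
obs 4: x=1 → posterior Gamma(12, 17/3)
obs 5: x=4 → posterior Gamma(16, 20/3)
obs 6: x=4 → posterior Gamma(20, 23/3)
obs 7: x=3 → posterior Gamma(23, 26/3)
obs 8: x=0 → posterior Gamma(23, 29/3)
obs 9: x=6 → posterior Gamma(29, 32/3)
obs 10: x=5 → posterior Gamma(34, 35/3)
obs 11: x=2 → posterior Gamma(36, 38/3)

4466077106002828205311781815526042889209301446516283858223104/19310190372059488381094285355165279899970826455821171984230321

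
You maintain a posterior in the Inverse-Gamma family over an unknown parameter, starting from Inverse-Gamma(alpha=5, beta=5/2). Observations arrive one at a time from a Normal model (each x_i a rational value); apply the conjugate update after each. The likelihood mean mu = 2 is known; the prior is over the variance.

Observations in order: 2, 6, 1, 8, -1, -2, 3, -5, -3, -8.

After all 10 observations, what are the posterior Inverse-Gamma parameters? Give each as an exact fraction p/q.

obs 1: x=2 → posterior Inverse-Gamma(11/2, 5/2)
obs 2: x=6 → posterior Inverse-Gamma(6, 21/2)
obs 3: x=1 → posterior Inverse-Gamma(13/2, 11)
obs 4: x=8 → posterior Inverse-Gamma(7, 29)
obs 5: x=-1 → posterior Inverse-Gamma(15/2, 67/2)
obs 6: x=-2 → posterior Inverse-Gamma(8, 83/2)
obs 7: x=3 → posterior Inverse-Gamma(17/2, 42)
obs 8: x=-5 → posterior Inverse-Gamma(9, 133/2)
obs 9: x=-3 → posterior Inverse-Gamma(19/2, 79)
obs 10: x=-8 → posterior Inverse-Gamma(10, 129)

alpha=10, beta=129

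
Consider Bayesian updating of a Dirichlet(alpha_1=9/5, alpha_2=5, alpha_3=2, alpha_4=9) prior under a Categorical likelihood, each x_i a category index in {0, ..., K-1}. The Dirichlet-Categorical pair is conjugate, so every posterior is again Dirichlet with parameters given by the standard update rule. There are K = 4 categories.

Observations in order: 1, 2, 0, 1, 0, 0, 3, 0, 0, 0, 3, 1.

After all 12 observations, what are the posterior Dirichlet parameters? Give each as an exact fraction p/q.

alpha_1=39/5, alpha_2=8, alpha_3=3, alpha_4=11

obs 1: x=1 → posterior Dirichlet(9/5, 6, 2, 9)
obs 2: x=2 → posterior Dirichlet(9/5, 6, 3, 9)
obs 3: x=0 → posterior Dirichlet(14/5, 6, 3, 9)
obs 4: x=1 → posterior Dirichlet(14/5, 7, 3, 9)
obs 5: x=0 → posterior Dirichlet(19/5, 7, 3, 9)
obs 6: x=0 → posterior Dirichlet(24/5, 7, 3, 9)
obs 7: x=3 → posterior Dirichlet(24/5, 7, 3, 10)
obs 8: x=0 → posterior Dirichlet(29/5, 7, 3, 10)
obs 9: x=0 → posterior Dirichlet(34/5, 7, 3, 10)
obs 10: x=0 → posterior Dirichlet(39/5, 7, 3, 10)
obs 11: x=3 → posterior Dirichlet(39/5, 7, 3, 11)
obs 12: x=1 → posterior Dirichlet(39/5, 8, 3, 11)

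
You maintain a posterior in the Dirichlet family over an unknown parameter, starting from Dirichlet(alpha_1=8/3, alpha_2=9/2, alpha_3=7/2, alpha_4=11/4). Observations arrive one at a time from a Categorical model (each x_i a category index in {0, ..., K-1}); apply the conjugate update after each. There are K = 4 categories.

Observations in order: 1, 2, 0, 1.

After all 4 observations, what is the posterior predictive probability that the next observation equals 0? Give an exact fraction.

4/19

obs 1: x=1 → posterior Dirichlet(8/3, 11/2, 7/2, 11/4)
obs 2: x=2 → posterior Dirichlet(8/3, 11/2, 9/2, 11/4)
obs 3: x=0 → posterior Dirichlet(11/3, 11/2, 9/2, 11/4)
obs 4: x=1 → posterior Dirichlet(11/3, 13/2, 9/2, 11/4)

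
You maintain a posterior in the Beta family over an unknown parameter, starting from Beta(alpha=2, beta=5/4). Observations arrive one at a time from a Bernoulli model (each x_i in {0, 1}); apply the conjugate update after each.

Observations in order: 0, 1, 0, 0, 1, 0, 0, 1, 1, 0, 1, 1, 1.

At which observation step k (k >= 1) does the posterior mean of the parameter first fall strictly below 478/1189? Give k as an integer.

obs 1: x=0 → posterior Beta(2, 9/4)
obs 2: x=1 → posterior Beta(3, 9/4)
obs 3: x=0 → posterior Beta(3, 13/4)
obs 4: x=0 → posterior Beta(3, 17/4)
obs 5: x=1 → posterior Beta(4, 17/4)
obs 6: x=0 → posterior Beta(4, 21/4)
obs 7: x=0 → posterior Beta(4, 25/4)
obs 8: x=1 → posterior Beta(5, 25/4)
obs 9: x=1 → posterior Beta(6, 25/4)
obs 10: x=0 → posterior Beta(6, 29/4)
obs 11: x=1 → posterior Beta(7, 29/4)
obs 12: x=1 → posterior Beta(8, 29/4)
obs 13: x=1 → posterior Beta(9, 29/4)

k = 7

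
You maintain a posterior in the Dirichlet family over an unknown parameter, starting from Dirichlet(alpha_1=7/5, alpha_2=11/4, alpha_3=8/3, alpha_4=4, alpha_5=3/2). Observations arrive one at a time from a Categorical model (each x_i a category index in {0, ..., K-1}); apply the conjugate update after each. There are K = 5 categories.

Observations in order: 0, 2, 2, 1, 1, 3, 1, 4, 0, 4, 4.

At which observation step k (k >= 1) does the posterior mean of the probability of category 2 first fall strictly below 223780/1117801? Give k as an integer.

obs 1: x=0 → posterior Dirichlet(12/5, 11/4, 8/3, 4, 3/2)
obs 2: x=2 → posterior Dirichlet(12/5, 11/4, 11/3, 4, 3/2)
obs 3: x=2 → posterior Dirichlet(12/5, 11/4, 14/3, 4, 3/2)
obs 4: x=1 → posterior Dirichlet(12/5, 15/4, 14/3, 4, 3/2)
obs 5: x=1 → posterior Dirichlet(12/5, 19/4, 14/3, 4, 3/2)
obs 6: x=3 → posterior Dirichlet(12/5, 19/4, 14/3, 5, 3/2)
obs 7: x=1 → posterior Dirichlet(12/5, 23/4, 14/3, 5, 3/2)
obs 8: x=4 → posterior Dirichlet(12/5, 23/4, 14/3, 5, 5/2)
obs 9: x=0 → posterior Dirichlet(17/5, 23/4, 14/3, 5, 5/2)
obs 10: x=4 → posterior Dirichlet(17/5, 23/4, 14/3, 5, 7/2)
obs 11: x=4 → posterior Dirichlet(17/5, 23/4, 14/3, 5, 9/2)

k = 11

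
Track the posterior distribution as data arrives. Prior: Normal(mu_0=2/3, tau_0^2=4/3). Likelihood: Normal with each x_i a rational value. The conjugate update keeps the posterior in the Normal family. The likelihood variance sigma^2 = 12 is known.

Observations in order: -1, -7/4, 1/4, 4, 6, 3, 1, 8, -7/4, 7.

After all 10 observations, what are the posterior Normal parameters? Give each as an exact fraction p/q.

obs 1: x=-1 → posterior Normal(1/2, 6/5)
obs 2: x=-7/4 → posterior Normal(13/44, 12/11)
obs 3: x=1/4 → posterior Normal(7/24, 1)
obs 4: x=4 → posterior Normal(15/26, 12/13)
obs 5: x=6 → posterior Normal(27/28, 6/7)
obs 6: x=3 → posterior Normal(11/10, 4/5)
obs 7: x=1 → posterior Normal(35/32, 3/4)
obs 8: x=8 → posterior Normal(3/2, 12/17)
obs 9: x=-7/4 → posterior Normal(95/72, 2/3)
obs 10: x=7 → posterior Normal(123/76, 12/19)

mu_0=123/76, tau_0^2=12/19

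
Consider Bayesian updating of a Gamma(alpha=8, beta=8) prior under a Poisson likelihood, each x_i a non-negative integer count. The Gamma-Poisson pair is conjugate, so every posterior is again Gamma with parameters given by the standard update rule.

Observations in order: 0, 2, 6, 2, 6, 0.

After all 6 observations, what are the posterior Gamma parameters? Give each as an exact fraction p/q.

alpha=24, beta=14

obs 1: x=0 → posterior Gamma(8, 9)
obs 2: x=2 → posterior Gamma(10, 10)
obs 3: x=6 → posterior Gamma(16, 11)
obs 4: x=2 → posterior Gamma(18, 12)
obs 5: x=6 → posterior Gamma(24, 13)
obs 6: x=0 → posterior Gamma(24, 14)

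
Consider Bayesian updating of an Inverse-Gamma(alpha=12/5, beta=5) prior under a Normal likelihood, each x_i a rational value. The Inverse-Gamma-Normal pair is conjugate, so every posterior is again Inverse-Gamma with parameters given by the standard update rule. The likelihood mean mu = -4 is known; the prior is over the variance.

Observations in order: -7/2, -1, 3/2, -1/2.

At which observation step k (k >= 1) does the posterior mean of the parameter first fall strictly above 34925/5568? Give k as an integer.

k = 3

obs 1: x=-7/2 → posterior Inverse-Gamma(29/10, 41/8)
obs 2: x=-1 → posterior Inverse-Gamma(17/5, 77/8)
obs 3: x=3/2 → posterior Inverse-Gamma(39/10, 99/4)
obs 4: x=-1/2 → posterior Inverse-Gamma(22/5, 247/8)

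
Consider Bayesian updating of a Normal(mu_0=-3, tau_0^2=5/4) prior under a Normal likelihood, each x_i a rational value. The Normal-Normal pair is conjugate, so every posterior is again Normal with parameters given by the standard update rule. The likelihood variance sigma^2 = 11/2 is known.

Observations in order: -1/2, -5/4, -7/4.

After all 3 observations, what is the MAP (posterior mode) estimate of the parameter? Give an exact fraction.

-167/74

obs 1: x=-1/2 → posterior Normal(-137/54, 55/54)
obs 2: x=-5/4 → posterior Normal(-299/128, 55/64)
obs 3: x=-7/4 → posterior Normal(-167/74, 55/74)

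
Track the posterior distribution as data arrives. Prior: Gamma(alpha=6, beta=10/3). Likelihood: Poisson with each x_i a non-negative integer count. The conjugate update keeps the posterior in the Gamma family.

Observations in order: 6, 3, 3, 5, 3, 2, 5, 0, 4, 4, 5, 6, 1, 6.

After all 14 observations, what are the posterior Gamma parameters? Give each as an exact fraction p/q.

obs 1: x=6 → posterior Gamma(12, 13/3)
obs 2: x=3 → posterior Gamma(15, 16/3)
obs 3: x=3 → posterior Gamma(18, 19/3)
obs 4: x=5 → posterior Gamma(23, 22/3)
obs 5: x=3 → posterior Gamma(26, 25/3)
obs 6: x=2 → posterior Gamma(28, 28/3)
obs 7: x=5 → posterior Gamma(33, 31/3)
obs 8: x=0 → posterior Gamma(33, 34/3)
obs 9: x=4 → posterior Gamma(37, 37/3)
obs 10: x=4 → posterior Gamma(41, 40/3)
obs 11: x=5 → posterior Gamma(46, 43/3)
obs 12: x=6 → posterior Gamma(52, 46/3)
obs 13: x=1 → posterior Gamma(53, 49/3)
obs 14: x=6 → posterior Gamma(59, 52/3)

alpha=59, beta=52/3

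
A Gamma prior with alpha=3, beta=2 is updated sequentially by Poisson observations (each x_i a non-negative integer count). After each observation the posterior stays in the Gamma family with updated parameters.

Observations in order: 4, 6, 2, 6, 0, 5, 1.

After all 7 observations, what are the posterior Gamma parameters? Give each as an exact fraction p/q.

alpha=27, beta=9

obs 1: x=4 → posterior Gamma(7, 3)
obs 2: x=6 → posterior Gamma(13, 4)
obs 3: x=2 → posterior Gamma(15, 5)
obs 4: x=6 → posterior Gamma(21, 6)
obs 5: x=0 → posterior Gamma(21, 7)
obs 6: x=5 → posterior Gamma(26, 8)
obs 7: x=1 → posterior Gamma(27, 9)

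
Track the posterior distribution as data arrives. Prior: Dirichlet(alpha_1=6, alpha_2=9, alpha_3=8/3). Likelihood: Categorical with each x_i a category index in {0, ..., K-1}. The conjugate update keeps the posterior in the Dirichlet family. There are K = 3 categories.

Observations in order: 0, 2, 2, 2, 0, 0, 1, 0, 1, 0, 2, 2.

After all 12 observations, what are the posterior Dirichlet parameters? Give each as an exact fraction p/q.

obs 1: x=0 → posterior Dirichlet(7, 9, 8/3)
obs 2: x=2 → posterior Dirichlet(7, 9, 11/3)
obs 3: x=2 → posterior Dirichlet(7, 9, 14/3)
obs 4: x=2 → posterior Dirichlet(7, 9, 17/3)
obs 5: x=0 → posterior Dirichlet(8, 9, 17/3)
obs 6: x=0 → posterior Dirichlet(9, 9, 17/3)
obs 7: x=1 → posterior Dirichlet(9, 10, 17/3)
obs 8: x=0 → posterior Dirichlet(10, 10, 17/3)
obs 9: x=1 → posterior Dirichlet(10, 11, 17/3)
obs 10: x=0 → posterior Dirichlet(11, 11, 17/3)
obs 11: x=2 → posterior Dirichlet(11, 11, 20/3)
obs 12: x=2 → posterior Dirichlet(11, 11, 23/3)

alpha_1=11, alpha_2=11, alpha_3=23/3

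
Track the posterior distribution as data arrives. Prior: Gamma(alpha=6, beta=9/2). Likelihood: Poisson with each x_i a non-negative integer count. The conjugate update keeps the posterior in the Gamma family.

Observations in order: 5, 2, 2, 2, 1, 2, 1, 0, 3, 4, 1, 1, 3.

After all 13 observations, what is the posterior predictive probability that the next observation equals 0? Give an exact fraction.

900006121921754037511662394623272120952606201171875/5631925408637669556712753112457165070731594608664997

obs 1: x=5 → posterior Gamma(11, 11/2)
obs 2: x=2 → posterior Gamma(13, 13/2)
obs 3: x=2 → posterior Gamma(15, 15/2)
obs 4: x=2 → posterior Gamma(17, 17/2)
obs 5: x=1 → posterior Gamma(18, 19/2)
obs 6: x=2 → posterior Gamma(20, 21/2)
obs 7: x=1 → posterior Gamma(21, 23/2)
obs 8: x=0 → posterior Gamma(21, 25/2)
obs 9: x=3 → posterior Gamma(24, 27/2)
obs 10: x=4 → posterior Gamma(28, 29/2)
obs 11: x=1 → posterior Gamma(29, 31/2)
obs 12: x=1 → posterior Gamma(30, 33/2)
obs 13: x=3 → posterior Gamma(33, 35/2)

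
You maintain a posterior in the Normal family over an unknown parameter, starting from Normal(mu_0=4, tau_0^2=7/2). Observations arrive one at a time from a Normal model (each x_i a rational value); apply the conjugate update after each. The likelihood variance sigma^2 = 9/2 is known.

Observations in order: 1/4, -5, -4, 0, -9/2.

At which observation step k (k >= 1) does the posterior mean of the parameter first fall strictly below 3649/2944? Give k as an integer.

obs 1: x=1/4 → posterior Normal(151/64, 63/32)
obs 2: x=-5 → posterior Normal(11/92, 63/46)
obs 3: x=-4 → posterior Normal(-101/120, 21/20)
obs 4: x=0 → posterior Normal(-101/148, 63/74)
obs 5: x=-9/2 → posterior Normal(-227/176, 63/88)

k = 2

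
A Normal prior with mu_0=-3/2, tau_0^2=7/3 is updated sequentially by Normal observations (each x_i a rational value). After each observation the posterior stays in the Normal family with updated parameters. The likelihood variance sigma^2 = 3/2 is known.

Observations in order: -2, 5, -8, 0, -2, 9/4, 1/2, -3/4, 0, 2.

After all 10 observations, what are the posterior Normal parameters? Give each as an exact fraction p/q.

obs 1: x=-2 → posterior Normal(-83/46, 21/23)
obs 2: x=5 → posterior Normal(57/74, 21/37)
obs 3: x=-8 → posterior Normal(-167/102, 7/17)
obs 4: x=0 → posterior Normal(-167/130, 21/65)
obs 5: x=-2 → posterior Normal(-223/158, 21/79)
obs 6: x=9/4 → posterior Normal(-80/93, 7/31)
obs 7: x=1/2 → posterior Normal(-73/107, 21/107)
obs 8: x=-3/4 → posterior Normal(-167/242, 21/121)
obs 9: x=0 → posterior Normal(-167/270, 7/45)
obs 10: x=2 → posterior Normal(-111/298, 21/149)

mu_0=-111/298, tau_0^2=21/149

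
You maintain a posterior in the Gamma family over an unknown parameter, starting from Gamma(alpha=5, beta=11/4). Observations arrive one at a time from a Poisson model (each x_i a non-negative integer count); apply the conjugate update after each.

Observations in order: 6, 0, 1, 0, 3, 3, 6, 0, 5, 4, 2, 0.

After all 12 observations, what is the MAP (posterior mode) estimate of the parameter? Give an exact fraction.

obs 1: x=6 → posterior Gamma(11, 15/4)
obs 2: x=0 → posterior Gamma(11, 19/4)
obs 3: x=1 → posterior Gamma(12, 23/4)
obs 4: x=0 → posterior Gamma(12, 27/4)
obs 5: x=3 → posterior Gamma(15, 31/4)
obs 6: x=3 → posterior Gamma(18, 35/4)
obs 7: x=6 → posterior Gamma(24, 39/4)
obs 8: x=0 → posterior Gamma(24, 43/4)
obs 9: x=5 → posterior Gamma(29, 47/4)
obs 10: x=4 → posterior Gamma(33, 51/4)
obs 11: x=2 → posterior Gamma(35, 55/4)
obs 12: x=0 → posterior Gamma(35, 59/4)

136/59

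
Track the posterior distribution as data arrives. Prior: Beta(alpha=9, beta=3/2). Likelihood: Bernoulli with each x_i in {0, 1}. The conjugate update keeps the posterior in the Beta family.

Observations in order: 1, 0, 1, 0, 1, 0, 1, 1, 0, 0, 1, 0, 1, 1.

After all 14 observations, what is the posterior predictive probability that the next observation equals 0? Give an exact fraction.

15/49

obs 1: x=1 → posterior Beta(10, 3/2)
obs 2: x=0 → posterior Beta(10, 5/2)
obs 3: x=1 → posterior Beta(11, 5/2)
obs 4: x=0 → posterior Beta(11, 7/2)
obs 5: x=1 → posterior Beta(12, 7/2)
obs 6: x=0 → posterior Beta(12, 9/2)
obs 7: x=1 → posterior Beta(13, 9/2)
obs 8: x=1 → posterior Beta(14, 9/2)
obs 9: x=0 → posterior Beta(14, 11/2)
obs 10: x=0 → posterior Beta(14, 13/2)
obs 11: x=1 → posterior Beta(15, 13/2)
obs 12: x=0 → posterior Beta(15, 15/2)
obs 13: x=1 → posterior Beta(16, 15/2)
obs 14: x=1 → posterior Beta(17, 15/2)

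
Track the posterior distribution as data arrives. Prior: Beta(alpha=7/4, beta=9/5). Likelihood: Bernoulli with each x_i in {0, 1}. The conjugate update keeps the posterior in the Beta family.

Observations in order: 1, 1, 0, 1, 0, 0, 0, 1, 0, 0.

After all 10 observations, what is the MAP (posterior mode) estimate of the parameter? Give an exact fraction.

obs 1: x=1 → posterior Beta(11/4, 9/5)
obs 2: x=1 → posterior Beta(15/4, 9/5)
obs 3: x=0 → posterior Beta(15/4, 14/5)
obs 4: x=1 → posterior Beta(19/4, 14/5)
obs 5: x=0 → posterior Beta(19/4, 19/5)
obs 6: x=0 → posterior Beta(19/4, 24/5)
obs 7: x=0 → posterior Beta(19/4, 29/5)
obs 8: x=1 → posterior Beta(23/4, 29/5)
obs 9: x=0 → posterior Beta(23/4, 34/5)
obs 10: x=0 → posterior Beta(23/4, 39/5)

95/231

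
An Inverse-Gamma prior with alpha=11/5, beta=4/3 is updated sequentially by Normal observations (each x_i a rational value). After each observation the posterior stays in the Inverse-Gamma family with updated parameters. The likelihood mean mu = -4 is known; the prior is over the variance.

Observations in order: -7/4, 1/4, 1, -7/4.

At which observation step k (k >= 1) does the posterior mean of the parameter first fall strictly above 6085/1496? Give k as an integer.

k = 2

obs 1: x=-7/4 → posterior Inverse-Gamma(27/10, 371/96)
obs 2: x=1/4 → posterior Inverse-Gamma(16/5, 619/48)
obs 3: x=1 → posterior Inverse-Gamma(37/10, 1219/48)
obs 4: x=-7/4 → posterior Inverse-Gamma(21/5, 2681/96)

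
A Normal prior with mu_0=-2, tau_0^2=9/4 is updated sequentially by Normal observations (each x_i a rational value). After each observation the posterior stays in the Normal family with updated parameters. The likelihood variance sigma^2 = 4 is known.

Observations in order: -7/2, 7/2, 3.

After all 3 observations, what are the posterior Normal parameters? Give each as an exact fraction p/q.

mu_0=-5/43, tau_0^2=36/43

obs 1: x=-7/2 → posterior Normal(-127/50, 36/25)
obs 2: x=7/2 → posterior Normal(-16/17, 18/17)
obs 3: x=3 → posterior Normal(-5/43, 36/43)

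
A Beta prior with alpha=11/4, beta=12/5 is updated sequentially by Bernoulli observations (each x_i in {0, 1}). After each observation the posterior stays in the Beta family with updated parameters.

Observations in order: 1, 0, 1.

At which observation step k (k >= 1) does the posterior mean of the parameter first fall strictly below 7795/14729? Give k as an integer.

obs 1: x=1 → posterior Beta(15/4, 12/5)
obs 2: x=0 → posterior Beta(15/4, 17/5)
obs 3: x=1 → posterior Beta(19/4, 17/5)

k = 2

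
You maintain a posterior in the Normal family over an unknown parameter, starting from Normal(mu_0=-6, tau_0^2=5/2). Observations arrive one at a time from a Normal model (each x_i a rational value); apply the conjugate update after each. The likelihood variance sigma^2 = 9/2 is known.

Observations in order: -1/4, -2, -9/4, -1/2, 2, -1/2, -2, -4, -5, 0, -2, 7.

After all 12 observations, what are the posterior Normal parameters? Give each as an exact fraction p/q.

obs 1: x=-1/4 → posterior Normal(-221/56, 45/28)
obs 2: x=-2 → posterior Normal(-261/76, 45/38)
obs 3: x=-9/4 → posterior Normal(-51/16, 15/16)
obs 4: x=-1/2 → posterior Normal(-79/29, 45/58)
obs 5: x=2 → posterior Normal(-69/34, 45/68)
obs 6: x=-1/2 → posterior Normal(-11/6, 15/26)
obs 7: x=-2 → posterior Normal(-163/88, 45/88)
obs 8: x=-4 → posterior Normal(-29/14, 45/98)
obs 9: x=-5 → posterior Normal(-253/108, 5/12)
obs 10: x=0 → posterior Normal(-253/118, 45/118)
obs 11: x=-2 → posterior Normal(-273/128, 45/128)
obs 12: x=7 → posterior Normal(-203/138, 15/46)

mu_0=-203/138, tau_0^2=15/46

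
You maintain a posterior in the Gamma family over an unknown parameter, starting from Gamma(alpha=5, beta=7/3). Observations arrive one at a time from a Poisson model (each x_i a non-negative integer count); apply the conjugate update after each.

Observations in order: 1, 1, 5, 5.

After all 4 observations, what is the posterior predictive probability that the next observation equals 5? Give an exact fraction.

27099455297082294342646468773/341427877364219557396646723584

obs 1: x=1 → posterior Gamma(6, 10/3)
obs 2: x=1 → posterior Gamma(7, 13/3)
obs 3: x=5 → posterior Gamma(12, 16/3)
obs 4: x=5 → posterior Gamma(17, 19/3)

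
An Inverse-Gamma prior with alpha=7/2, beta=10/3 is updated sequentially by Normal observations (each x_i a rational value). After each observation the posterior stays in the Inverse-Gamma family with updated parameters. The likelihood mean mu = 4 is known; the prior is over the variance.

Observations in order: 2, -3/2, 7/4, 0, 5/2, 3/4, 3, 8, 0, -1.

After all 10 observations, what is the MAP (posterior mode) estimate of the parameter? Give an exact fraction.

obs 1: x=2 → posterior Inverse-Gamma(4, 16/3)
obs 2: x=-3/2 → posterior Inverse-Gamma(9/2, 491/24)
obs 3: x=7/4 → posterior Inverse-Gamma(5, 2207/96)
obs 4: x=0 → posterior Inverse-Gamma(11/2, 2975/96)
obs 5: x=5/2 → posterior Inverse-Gamma(6, 3083/96)
obs 6: x=3/4 → posterior Inverse-Gamma(13/2, 1795/48)
obs 7: x=3 → posterior Inverse-Gamma(7, 1819/48)
obs 8: x=8 → posterior Inverse-Gamma(15/2, 2203/48)
obs 9: x=0 → posterior Inverse-Gamma(8, 2587/48)
obs 10: x=-1 → posterior Inverse-Gamma(17/2, 3187/48)

3187/456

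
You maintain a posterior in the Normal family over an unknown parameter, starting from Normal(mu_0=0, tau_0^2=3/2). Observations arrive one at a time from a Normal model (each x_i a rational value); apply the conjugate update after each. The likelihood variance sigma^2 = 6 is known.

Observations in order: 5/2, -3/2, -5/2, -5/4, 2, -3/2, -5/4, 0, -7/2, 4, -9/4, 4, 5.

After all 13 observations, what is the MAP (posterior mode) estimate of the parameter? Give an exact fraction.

obs 1: x=5/2 → posterior Normal(1/2, 6/5)
obs 2: x=-3/2 → posterior Normal(1/6, 1)
obs 3: x=-5/2 → posterior Normal(-3/14, 6/7)
obs 4: x=-5/4 → posterior Normal(-11/32, 3/4)
obs 5: x=2 → posterior Normal(-1/12, 2/3)
obs 6: x=-3/2 → posterior Normal(-9/40, 3/5)
obs 7: x=-5/4 → posterior Normal(-7/22, 6/11)
obs 8: x=0 → posterior Normal(-7/24, 1/2)
obs 9: x=-7/2 → posterior Normal(-7/13, 6/13)
obs 10: x=4 → posterior Normal(-3/14, 3/7)
obs 11: x=-9/4 → posterior Normal(-7/20, 2/5)
obs 12: x=4 → posterior Normal(-5/64, 3/8)
obs 13: x=5 → posterior Normal(15/68, 6/17)

15/68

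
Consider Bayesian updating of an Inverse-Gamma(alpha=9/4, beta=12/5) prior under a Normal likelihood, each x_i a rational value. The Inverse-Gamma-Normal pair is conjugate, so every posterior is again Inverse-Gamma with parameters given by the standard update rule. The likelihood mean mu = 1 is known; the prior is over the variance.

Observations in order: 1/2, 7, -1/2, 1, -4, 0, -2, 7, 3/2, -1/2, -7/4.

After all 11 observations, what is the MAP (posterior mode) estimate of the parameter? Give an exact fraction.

obs 1: x=1/2 → posterior Inverse-Gamma(11/4, 101/40)
obs 2: x=7 → posterior Inverse-Gamma(13/4, 821/40)
obs 3: x=-1/2 → posterior Inverse-Gamma(15/4, 433/20)
obs 4: x=1 → posterior Inverse-Gamma(17/4, 433/20)
obs 5: x=-4 → posterior Inverse-Gamma(19/4, 683/20)
obs 6: x=0 → posterior Inverse-Gamma(21/4, 693/20)
obs 7: x=-2 → posterior Inverse-Gamma(23/4, 783/20)
obs 8: x=7 → posterior Inverse-Gamma(25/4, 1143/20)
obs 9: x=3/2 → posterior Inverse-Gamma(27/4, 2291/40)
obs 10: x=-1/2 → posterior Inverse-Gamma(29/4, 292/5)
obs 11: x=-7/4 → posterior Inverse-Gamma(31/4, 9949/160)

9949/1400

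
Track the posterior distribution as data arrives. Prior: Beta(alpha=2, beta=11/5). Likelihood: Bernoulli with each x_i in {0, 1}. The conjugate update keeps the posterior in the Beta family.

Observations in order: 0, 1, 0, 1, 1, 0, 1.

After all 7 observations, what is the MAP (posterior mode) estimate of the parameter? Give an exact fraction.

obs 1: x=0 → posterior Beta(2, 16/5)
obs 2: x=1 → posterior Beta(3, 16/5)
obs 3: x=0 → posterior Beta(3, 21/5)
obs 4: x=1 → posterior Beta(4, 21/5)
obs 5: x=1 → posterior Beta(5, 21/5)
obs 6: x=0 → posterior Beta(5, 26/5)
obs 7: x=1 → posterior Beta(6, 26/5)

25/46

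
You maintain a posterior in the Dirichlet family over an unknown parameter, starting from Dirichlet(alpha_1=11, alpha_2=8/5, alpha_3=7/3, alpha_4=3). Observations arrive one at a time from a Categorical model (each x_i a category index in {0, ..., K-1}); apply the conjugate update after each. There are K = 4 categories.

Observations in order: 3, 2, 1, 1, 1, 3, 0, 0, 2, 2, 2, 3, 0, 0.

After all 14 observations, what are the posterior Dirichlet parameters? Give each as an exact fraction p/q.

obs 1: x=3 → posterior Dirichlet(11, 8/5, 7/3, 4)
obs 2: x=2 → posterior Dirichlet(11, 8/5, 10/3, 4)
obs 3: x=1 → posterior Dirichlet(11, 13/5, 10/3, 4)
obs 4: x=1 → posterior Dirichlet(11, 18/5, 10/3, 4)
obs 5: x=1 → posterior Dirichlet(11, 23/5, 10/3, 4)
obs 6: x=3 → posterior Dirichlet(11, 23/5, 10/3, 5)
obs 7: x=0 → posterior Dirichlet(12, 23/5, 10/3, 5)
obs 8: x=0 → posterior Dirichlet(13, 23/5, 10/3, 5)
obs 9: x=2 → posterior Dirichlet(13, 23/5, 13/3, 5)
obs 10: x=2 → posterior Dirichlet(13, 23/5, 16/3, 5)
obs 11: x=2 → posterior Dirichlet(13, 23/5, 19/3, 5)
obs 12: x=3 → posterior Dirichlet(13, 23/5, 19/3, 6)
obs 13: x=0 → posterior Dirichlet(14, 23/5, 19/3, 6)
obs 14: x=0 → posterior Dirichlet(15, 23/5, 19/3, 6)

alpha_1=15, alpha_2=23/5, alpha_3=19/3, alpha_4=6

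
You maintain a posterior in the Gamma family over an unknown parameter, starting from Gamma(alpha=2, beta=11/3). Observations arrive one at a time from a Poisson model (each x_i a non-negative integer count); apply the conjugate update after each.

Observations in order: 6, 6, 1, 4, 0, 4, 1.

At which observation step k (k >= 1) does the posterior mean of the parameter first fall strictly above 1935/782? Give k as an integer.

k = 4

obs 1: x=6 → posterior Gamma(8, 14/3)
obs 2: x=6 → posterior Gamma(14, 17/3)
obs 3: x=1 → posterior Gamma(15, 20/3)
obs 4: x=4 → posterior Gamma(19, 23/3)
obs 5: x=0 → posterior Gamma(19, 26/3)
obs 6: x=4 → posterior Gamma(23, 29/3)
obs 7: x=1 → posterior Gamma(24, 32/3)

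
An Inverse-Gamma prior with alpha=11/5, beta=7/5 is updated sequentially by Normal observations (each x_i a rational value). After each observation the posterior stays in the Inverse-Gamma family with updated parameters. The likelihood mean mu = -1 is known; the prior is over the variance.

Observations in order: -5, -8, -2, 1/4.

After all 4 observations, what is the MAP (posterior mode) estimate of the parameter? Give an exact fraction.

433/64

obs 1: x=-5 → posterior Inverse-Gamma(27/10, 47/5)
obs 2: x=-8 → posterior Inverse-Gamma(16/5, 339/10)
obs 3: x=-2 → posterior Inverse-Gamma(37/10, 172/5)
obs 4: x=1/4 → posterior Inverse-Gamma(21/5, 5629/160)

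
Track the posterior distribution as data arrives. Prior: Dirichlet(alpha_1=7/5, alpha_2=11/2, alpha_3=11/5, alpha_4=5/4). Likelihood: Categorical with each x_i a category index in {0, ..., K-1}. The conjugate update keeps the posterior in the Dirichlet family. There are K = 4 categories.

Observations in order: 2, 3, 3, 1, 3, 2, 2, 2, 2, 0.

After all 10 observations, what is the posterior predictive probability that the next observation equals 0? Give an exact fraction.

obs 1: x=2 → posterior Dirichlet(7/5, 11/2, 16/5, 5/4)
obs 2: x=3 → posterior Dirichlet(7/5, 11/2, 16/5, 9/4)
obs 3: x=3 → posterior Dirichlet(7/5, 11/2, 16/5, 13/4)
obs 4: x=1 → posterior Dirichlet(7/5, 13/2, 16/5, 13/4)
obs 5: x=3 → posterior Dirichlet(7/5, 13/2, 16/5, 17/4)
obs 6: x=2 → posterior Dirichlet(7/5, 13/2, 21/5, 17/4)
obs 7: x=2 → posterior Dirichlet(7/5, 13/2, 26/5, 17/4)
obs 8: x=2 → posterior Dirichlet(7/5, 13/2, 31/5, 17/4)
obs 9: x=2 → posterior Dirichlet(7/5, 13/2, 36/5, 17/4)
obs 10: x=0 → posterior Dirichlet(12/5, 13/2, 36/5, 17/4)

48/407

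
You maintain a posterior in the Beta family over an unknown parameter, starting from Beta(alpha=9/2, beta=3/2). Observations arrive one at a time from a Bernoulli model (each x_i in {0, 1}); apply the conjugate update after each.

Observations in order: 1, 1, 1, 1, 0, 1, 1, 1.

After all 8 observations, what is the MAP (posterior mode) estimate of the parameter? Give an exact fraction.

obs 1: x=1 → posterior Beta(11/2, 3/2)
obs 2: x=1 → posterior Beta(13/2, 3/2)
obs 3: x=1 → posterior Beta(15/2, 3/2)
obs 4: x=1 → posterior Beta(17/2, 3/2)
obs 5: x=0 → posterior Beta(17/2, 5/2)
obs 6: x=1 → posterior Beta(19/2, 5/2)
obs 7: x=1 → posterior Beta(21/2, 5/2)
obs 8: x=1 → posterior Beta(23/2, 5/2)

7/8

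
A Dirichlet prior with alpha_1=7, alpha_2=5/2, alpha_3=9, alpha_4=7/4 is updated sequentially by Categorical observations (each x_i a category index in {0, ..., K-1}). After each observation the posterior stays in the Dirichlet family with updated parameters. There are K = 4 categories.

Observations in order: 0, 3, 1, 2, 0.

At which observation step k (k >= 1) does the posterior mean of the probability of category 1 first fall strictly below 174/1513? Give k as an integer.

obs 1: x=0 → posterior Dirichlet(8, 5/2, 9, 7/4)
obs 2: x=3 → posterior Dirichlet(8, 5/2, 9, 11/4)
obs 3: x=1 → posterior Dirichlet(8, 7/2, 9, 11/4)
obs 4: x=2 → posterior Dirichlet(8, 7/2, 10, 11/4)
obs 5: x=0 → posterior Dirichlet(9, 7/2, 10, 11/4)

k = 2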